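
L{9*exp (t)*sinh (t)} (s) 9/ (s*(s - 2))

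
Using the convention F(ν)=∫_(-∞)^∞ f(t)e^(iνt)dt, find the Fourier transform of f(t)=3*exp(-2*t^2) 3*sqrt(2)*sqrt(pi)*exp(-ν^2/8)/2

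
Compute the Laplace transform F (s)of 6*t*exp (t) 6/ (s - 1)^2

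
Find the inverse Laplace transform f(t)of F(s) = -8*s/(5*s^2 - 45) -8*cosh(3*t)/5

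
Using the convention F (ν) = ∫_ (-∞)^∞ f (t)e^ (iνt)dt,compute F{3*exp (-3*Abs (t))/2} 9/ (ν^2 + 9)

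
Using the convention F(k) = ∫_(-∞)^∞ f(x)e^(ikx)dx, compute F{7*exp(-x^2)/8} 7*sqrt(pi)*exp(-k^2/4)/8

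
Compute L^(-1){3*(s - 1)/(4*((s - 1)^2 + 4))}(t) 3*exp(t)*cos(2*t)/4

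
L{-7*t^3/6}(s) -7/s^4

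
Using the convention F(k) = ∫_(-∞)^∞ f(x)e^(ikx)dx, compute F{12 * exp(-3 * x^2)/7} 4 * sqrt(3) * sqrt(pi) * exp(-k^2/12)/7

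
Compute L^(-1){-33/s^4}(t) -11*t^3/2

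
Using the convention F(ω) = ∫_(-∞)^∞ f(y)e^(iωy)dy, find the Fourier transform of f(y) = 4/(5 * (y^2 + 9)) 4 * pi * exp(-3 * Abs(ω))/15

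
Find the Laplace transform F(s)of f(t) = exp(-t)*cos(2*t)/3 (s + 1)/(3*((s + 1)^2 + 4))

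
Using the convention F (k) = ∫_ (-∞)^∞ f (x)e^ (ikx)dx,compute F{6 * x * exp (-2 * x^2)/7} 3 * sqrt (2) * I * sqrt (pi) * k * exp (-k^2/8)/28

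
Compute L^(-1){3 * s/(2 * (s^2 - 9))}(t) 3 * cosh(3 * t)/2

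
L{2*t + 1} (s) 1/s + 2/s^2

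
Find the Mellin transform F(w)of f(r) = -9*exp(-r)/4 -9*gamma(w)/4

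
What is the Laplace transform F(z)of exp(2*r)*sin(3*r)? 3/((z - 2)^2 + 9)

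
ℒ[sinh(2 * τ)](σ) 2/(σ^2 - 4) 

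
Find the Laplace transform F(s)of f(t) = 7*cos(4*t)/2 7*s/(2*(s^2 + 16))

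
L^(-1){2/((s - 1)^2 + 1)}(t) 2*exp(t)*sin(t)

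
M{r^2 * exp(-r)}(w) gamma(w+2)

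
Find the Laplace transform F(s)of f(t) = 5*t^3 30/s^4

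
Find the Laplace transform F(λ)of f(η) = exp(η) 1/(λ - 1)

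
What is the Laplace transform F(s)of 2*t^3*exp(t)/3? 4/(s - 1)^4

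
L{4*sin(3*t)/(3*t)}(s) 4*atan(3/s)/3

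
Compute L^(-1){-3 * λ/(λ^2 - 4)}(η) -3 * cosh(2 * η)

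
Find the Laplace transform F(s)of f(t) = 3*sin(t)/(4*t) 3*atan(1/s)/4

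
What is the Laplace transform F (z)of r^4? 24/z^5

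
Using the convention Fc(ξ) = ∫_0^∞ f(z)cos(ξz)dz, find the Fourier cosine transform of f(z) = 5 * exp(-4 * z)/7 20/(7 * (ξ^2 + 16))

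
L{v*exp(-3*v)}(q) (q + 3)^(-2)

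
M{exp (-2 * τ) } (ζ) gamma (ζ) /2^ζ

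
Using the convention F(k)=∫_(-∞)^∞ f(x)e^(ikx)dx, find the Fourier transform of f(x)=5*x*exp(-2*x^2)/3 5*sqrt(2)*I*sqrt(pi)*k*exp(-k^2/8)/24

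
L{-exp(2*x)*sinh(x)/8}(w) -1/(8*(w - 2)^2 - 8)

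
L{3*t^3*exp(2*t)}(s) 18/(s - 2)^4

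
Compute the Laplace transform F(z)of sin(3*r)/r atan(3/z)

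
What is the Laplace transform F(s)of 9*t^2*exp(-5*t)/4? 9/(2*(s + 5)^3)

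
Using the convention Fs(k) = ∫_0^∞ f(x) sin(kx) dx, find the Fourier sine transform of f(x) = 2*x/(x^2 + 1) pi*exp(-k) 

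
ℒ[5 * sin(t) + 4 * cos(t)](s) 5/(s^2 + 1) + 4 * s/(s^2 + 1)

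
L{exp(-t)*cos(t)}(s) (s + 1)/((s + 1)^2 + 1)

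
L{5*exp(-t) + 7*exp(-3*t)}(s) 7/(s + 3) + 5/(s + 1)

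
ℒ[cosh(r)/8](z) z/(8*(z^2-1))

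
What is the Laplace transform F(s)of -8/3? -8/(3 * s)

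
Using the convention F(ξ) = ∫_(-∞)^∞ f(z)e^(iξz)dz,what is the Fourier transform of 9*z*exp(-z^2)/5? 9*I*sqrt(pi)*ξ*exp(-ξ^2/4)/10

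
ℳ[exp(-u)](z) gamma(z)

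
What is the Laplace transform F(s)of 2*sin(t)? 2/(s^2 + 1)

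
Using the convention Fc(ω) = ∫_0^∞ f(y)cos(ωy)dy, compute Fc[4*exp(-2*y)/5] 8/(5*(ω^2 + 4))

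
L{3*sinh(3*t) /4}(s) 9/(4*(s^2 - 9) ) 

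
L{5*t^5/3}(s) 200/s^6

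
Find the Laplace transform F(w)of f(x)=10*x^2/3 20/(3*w^3)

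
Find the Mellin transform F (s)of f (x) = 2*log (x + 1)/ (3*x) -2*pi*csc (pi*s)/ (3*s - 3)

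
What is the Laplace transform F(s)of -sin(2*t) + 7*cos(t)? 7*s/(s^2 + 1) - 2/(s^2 + 4)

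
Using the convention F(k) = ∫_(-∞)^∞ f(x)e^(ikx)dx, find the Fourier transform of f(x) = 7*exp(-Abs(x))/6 7/(3*(k^2 + 1))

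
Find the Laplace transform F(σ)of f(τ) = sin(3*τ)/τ atan(3/σ)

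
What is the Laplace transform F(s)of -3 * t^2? -6/s^3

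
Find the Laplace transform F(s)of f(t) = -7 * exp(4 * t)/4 -7/(4 * s - 16)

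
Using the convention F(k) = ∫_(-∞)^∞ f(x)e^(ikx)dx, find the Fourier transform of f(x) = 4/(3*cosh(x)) 4*pi/(3*cosh(pi*k/2))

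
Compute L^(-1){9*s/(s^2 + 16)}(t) 9*cos(4*t)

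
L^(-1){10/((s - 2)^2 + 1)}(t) 10 * exp(2 * t) * sin(t)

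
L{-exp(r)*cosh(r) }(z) (1 - z) /(z*(z - 2) ) 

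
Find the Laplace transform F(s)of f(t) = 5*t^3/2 15/s^4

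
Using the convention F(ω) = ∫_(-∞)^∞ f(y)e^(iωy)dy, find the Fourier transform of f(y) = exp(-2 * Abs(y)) 4/(ω^2 + 4)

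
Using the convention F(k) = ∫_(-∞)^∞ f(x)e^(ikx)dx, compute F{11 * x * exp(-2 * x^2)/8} 11 * sqrt(2) * I * sqrt(pi) * k * exp(-k^2/8)/64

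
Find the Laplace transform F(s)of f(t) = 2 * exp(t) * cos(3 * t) 2 * (s - 1)/((s - 1)^2 + 9)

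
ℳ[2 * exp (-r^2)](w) gamma (w/2)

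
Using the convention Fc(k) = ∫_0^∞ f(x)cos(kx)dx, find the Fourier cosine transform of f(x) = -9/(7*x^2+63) -3*pi*exp(-3*k)/14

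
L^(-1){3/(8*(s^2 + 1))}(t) 3*sin(t)/8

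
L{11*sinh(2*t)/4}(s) 11/(2*(s^2 - 4))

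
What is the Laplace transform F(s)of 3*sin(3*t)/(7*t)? 3*atan(3/s)/7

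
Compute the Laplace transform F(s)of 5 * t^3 30/s^4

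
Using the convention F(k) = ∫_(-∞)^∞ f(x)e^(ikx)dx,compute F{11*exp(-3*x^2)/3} 11*sqrt(3)*sqrt(pi)*exp(-k^2/12)/9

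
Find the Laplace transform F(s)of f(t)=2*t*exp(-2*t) 2/(s + 2)^2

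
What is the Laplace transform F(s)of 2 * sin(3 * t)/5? 6/(5 * (s^2 + 9))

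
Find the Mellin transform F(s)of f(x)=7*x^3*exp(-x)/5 7*gamma(s + 3)/5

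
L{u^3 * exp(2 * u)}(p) 6/(p - 2)^4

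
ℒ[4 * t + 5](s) 5/s + 4/s^2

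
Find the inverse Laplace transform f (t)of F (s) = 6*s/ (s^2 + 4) 6*cos (2*t)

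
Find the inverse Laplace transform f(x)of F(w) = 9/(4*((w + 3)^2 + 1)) 9*exp(-3*x)*sin(x)/4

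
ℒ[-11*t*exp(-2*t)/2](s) -11/(2*(s + 2)^2)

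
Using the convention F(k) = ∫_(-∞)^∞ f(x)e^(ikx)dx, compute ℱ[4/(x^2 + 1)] 4 * pi * exp(-Abs(k))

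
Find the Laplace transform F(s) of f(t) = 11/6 11/(6*s) 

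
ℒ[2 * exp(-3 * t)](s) 2/(s + 3)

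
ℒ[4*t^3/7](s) 24/(7*s^4)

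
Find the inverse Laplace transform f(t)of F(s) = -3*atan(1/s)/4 -3*sin(t)/(4*t)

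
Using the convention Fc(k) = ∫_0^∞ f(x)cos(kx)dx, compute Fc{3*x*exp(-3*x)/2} 3*(9 - k^2)/(2*(k^2 + 9)^2)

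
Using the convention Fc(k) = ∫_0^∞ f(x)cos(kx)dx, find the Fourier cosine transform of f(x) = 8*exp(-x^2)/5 4*sqrt(pi)*exp(-k^2/4)/5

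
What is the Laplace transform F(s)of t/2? 1/(2*s^2)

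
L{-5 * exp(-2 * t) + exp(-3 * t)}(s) 1/(s + 3) - 5/(s + 2)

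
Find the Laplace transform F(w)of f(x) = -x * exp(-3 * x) -1/(w + 3)^2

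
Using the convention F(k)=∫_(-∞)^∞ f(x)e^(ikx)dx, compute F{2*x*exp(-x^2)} I*sqrt(pi)*k*exp(-k^2/4)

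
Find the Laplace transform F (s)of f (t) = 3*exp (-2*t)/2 3/ (2*(s + 2))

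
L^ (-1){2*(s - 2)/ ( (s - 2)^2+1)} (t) 2*exp (2*t)*cos (t)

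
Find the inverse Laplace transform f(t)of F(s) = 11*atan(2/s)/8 11*sin(2*t)/(8*t)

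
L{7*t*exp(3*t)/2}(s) 7/(2*(s - 3)^2)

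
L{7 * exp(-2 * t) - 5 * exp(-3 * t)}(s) 7/(s + 2) - 5/(s + 3)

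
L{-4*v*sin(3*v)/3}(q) -8*q/(q^2 + 9)^2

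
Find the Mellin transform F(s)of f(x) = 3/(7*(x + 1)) 3*pi*csc(pi*s)/7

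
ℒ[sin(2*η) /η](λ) atan(2/λ) 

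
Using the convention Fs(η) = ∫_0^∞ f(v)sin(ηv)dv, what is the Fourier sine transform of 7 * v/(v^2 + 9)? 7 * pi * exp(-3 * η)/2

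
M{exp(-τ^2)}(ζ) gamma(ζ/2)/2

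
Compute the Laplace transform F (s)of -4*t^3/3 -8/s^4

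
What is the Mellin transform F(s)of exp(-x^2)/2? gamma(s/2)/4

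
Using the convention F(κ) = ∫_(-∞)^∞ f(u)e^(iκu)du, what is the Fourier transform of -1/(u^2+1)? -pi*exp(-Abs(κ))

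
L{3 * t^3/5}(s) 18/(5 * s^4)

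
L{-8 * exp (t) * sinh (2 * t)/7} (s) -16/ (7 * (s - 1)^2-28)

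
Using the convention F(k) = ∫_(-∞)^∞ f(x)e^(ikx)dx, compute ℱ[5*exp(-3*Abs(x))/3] 10/(k^2+9)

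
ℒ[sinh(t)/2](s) 1/(2*(s^2 - 1))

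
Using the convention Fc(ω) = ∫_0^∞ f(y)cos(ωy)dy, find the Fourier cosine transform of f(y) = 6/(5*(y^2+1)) 3*pi*exp(-ω)/5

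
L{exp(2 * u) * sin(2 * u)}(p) 2/((p - 2)^2 + 4)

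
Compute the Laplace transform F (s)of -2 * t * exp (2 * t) -2/ (s - 2)^2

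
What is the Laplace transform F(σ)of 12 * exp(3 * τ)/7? 12/(7 * (σ - 3))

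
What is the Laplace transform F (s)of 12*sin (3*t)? 36/ (s^2 + 9)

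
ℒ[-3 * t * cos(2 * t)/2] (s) 3 * (4 - s^2)/(2 * (s^2 + 4)^2)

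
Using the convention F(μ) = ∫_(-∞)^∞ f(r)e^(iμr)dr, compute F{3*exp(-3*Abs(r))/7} 18/(7*(μ^2 + 9))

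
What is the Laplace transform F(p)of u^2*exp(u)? 2/(p - 1)^3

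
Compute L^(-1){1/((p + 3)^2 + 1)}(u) exp(-3*u)*sin(u)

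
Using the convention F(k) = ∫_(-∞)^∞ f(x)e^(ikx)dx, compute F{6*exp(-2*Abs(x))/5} 24/(5*(k^2 + 4))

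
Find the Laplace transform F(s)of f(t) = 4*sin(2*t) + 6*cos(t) 6*s/(s^2 + 1) + 8/(s^2 + 4)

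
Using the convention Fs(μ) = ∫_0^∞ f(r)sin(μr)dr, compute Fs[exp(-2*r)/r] atan(μ/2)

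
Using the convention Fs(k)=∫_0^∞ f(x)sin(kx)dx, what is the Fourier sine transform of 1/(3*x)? pi/6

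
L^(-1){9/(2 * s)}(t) 9/2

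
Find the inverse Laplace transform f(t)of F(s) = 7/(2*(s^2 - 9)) 7*sinh(3*t)/6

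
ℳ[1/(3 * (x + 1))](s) pi * csc(pi * s)/3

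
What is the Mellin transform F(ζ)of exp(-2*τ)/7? gamma(ζ)/(7*2^ζ)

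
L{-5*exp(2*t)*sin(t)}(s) -5/((s - 2)^2 + 1)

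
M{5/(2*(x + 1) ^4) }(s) 5*gamma(s)*gamma(4 - s) /12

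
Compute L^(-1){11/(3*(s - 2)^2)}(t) 11*t*exp(2*t)/3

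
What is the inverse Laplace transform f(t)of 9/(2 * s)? 9/2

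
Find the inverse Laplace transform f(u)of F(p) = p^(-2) u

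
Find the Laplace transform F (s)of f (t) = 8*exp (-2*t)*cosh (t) 8*(s+2)/ ( (s+2)^2 - 1)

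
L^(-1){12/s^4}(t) 2*t^3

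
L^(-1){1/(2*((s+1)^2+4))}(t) exp(-t)*sin(2*t)/4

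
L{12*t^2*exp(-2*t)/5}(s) 24/(5*(s + 2)^3)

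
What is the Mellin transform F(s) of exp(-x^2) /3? gamma(s/2) /6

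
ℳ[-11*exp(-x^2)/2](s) -11*gamma(s/2)/4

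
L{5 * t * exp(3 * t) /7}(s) 5/(7 * (s - 3) ^2) 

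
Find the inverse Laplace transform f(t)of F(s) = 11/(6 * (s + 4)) 11 * exp(-4 * t)/6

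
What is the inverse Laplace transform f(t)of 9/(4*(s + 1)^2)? 9*t*exp(-t)/4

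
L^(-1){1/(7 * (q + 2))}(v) exp(-2 * v)/7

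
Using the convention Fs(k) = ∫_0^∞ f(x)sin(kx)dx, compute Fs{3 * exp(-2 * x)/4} 3 * k/(4 * (k^2 + 4))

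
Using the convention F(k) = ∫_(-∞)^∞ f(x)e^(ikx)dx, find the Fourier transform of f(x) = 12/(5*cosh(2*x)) 6*pi/(5*cosh(pi*k/4))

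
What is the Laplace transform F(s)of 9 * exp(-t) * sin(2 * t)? 18/((s + 1)^2 + 4)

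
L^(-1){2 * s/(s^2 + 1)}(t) 2 * cos(t)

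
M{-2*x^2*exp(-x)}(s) -2*gamma(s+2)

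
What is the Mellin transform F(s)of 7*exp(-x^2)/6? 7*gamma(s/2)/12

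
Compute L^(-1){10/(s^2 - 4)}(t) 5*sinh(2*t)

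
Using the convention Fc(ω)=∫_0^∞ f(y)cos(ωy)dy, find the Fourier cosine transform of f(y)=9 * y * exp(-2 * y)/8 9 * (4 - ω^2)/(8 * (ω^2 + 4)^2)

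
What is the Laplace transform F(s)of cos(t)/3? s/(3*(s^2+1))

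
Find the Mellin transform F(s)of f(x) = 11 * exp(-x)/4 11 * gamma(s)/4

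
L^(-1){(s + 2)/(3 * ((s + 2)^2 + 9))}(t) exp(-2 * t) * cos(3 * t)/3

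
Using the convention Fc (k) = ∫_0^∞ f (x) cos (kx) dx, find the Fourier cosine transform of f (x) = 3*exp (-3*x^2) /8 sqrt (3)*sqrt (pi)*exp (-k^2/12) /16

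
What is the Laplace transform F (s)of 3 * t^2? 6/s^3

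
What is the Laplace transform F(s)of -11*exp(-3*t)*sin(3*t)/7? -33/(7*(s+3)^2+63)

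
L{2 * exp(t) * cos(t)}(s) 2 * (s - 1)/((s - 1)^2+1)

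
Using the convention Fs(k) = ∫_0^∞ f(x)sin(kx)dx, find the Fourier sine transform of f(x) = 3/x 3 * pi/2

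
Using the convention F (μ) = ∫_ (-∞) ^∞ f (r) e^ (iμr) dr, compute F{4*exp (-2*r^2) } 2*sqrt (2)*sqrt (pi)*exp (-μ^2/8) 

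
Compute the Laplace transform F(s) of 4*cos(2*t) 4*s/(s^2+4) 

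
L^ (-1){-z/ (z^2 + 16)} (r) -cos (4 * r)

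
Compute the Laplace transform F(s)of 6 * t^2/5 12/(5 * s^3)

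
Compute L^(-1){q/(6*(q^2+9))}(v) cos(3*v)/6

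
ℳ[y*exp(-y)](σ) gamma(σ + 1)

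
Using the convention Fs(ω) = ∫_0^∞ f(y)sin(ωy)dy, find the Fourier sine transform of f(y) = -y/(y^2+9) -pi*exp(-3*ω)/2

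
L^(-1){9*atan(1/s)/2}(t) 9*sin(t)/(2*t)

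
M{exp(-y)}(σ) gamma(σ)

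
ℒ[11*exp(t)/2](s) 11/(2*(s - 1))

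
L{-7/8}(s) -7/(8 * s)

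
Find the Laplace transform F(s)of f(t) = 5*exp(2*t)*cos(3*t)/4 5*(s - 2)/(4*((s - 2)^2 + 9))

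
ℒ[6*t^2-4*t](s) 12/s^3-4/s^2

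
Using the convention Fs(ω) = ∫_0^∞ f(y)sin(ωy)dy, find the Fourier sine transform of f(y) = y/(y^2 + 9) pi*exp(-3*ω)/2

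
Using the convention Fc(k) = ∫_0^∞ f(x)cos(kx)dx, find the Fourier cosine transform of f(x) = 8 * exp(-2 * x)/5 16/(5 * (k^2 + 4))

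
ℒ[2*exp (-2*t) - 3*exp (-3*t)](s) 2/ (s + 2) - 3/ (s + 3)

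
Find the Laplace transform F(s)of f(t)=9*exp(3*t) 9/(s - 3)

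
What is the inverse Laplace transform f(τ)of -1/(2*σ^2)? -τ/2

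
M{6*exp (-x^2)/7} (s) 3*gamma (s/2)/7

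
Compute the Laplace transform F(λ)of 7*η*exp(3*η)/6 7/(6*(λ - 3)^2)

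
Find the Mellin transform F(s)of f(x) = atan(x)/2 -pi*sec(pi*s/2)/(4*s)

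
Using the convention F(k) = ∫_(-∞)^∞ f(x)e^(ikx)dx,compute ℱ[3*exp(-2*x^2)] 3*sqrt(2)*sqrt(pi)*exp(-k^2/8)/2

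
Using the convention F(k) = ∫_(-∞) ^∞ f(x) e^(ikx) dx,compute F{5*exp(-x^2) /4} 5*sqrt(pi)*exp(-k^2/4) /4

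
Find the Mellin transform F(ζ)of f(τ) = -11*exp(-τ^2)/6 -11*gamma(ζ/2)/12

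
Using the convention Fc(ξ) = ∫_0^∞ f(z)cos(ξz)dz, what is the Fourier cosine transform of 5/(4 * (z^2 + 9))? 5 * pi * exp(-3 * ξ)/24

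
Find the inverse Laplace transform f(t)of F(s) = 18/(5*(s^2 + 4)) 9*sin(2*t)/5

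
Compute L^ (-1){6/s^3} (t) 3*t^2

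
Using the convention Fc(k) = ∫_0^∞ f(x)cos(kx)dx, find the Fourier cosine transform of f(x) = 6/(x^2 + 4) 3 * pi * exp(-2 * k)/2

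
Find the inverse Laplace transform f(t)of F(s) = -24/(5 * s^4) -4 * t^3/5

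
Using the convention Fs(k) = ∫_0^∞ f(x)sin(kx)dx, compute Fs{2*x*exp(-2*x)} 8*k/(k^2 + 4)^2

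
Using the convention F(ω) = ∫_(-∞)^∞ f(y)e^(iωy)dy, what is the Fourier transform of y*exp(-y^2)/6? I*sqrt(pi)*ω*exp(-ω^2/4)/12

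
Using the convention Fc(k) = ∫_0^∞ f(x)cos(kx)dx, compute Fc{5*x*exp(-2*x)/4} 5*(4 - k^2)/(4*(k^2 + 4)^2)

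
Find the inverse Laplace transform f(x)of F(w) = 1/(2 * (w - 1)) exp(x)/2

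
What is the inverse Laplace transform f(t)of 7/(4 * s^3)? 7 * t^2/8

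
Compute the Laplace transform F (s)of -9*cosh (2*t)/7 -9*s/ (7*s^2 - 28)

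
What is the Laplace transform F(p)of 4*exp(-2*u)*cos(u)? 4*(p + 2)/((p + 2)^2 + 1)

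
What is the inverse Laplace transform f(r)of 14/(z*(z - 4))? 7*exp(2*r)*sinh(2*r)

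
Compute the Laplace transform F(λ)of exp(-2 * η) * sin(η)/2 1/(2 * ((λ + 2)^2 + 1))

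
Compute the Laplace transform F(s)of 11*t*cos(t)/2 11*(s^2 - 1)/(2*(s^2 + 1)^2)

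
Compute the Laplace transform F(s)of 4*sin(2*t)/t 4*atan(2/s)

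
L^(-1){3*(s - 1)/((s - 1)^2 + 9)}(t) 3*exp(t)*cos(3*t)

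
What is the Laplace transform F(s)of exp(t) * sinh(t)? 1/(s * (s - 2))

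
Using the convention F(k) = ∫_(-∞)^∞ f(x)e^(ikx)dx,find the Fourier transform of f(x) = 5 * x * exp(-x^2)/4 5 * I * sqrt(pi) * k * exp(-k^2/4)/8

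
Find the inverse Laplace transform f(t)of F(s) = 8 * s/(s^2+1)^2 4 * t * sin(t)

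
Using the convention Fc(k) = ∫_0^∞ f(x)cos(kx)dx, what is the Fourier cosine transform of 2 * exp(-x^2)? sqrt(pi) * exp(-k^2/4)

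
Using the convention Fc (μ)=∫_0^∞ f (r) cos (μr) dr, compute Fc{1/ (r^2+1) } pi*exp (-μ) /2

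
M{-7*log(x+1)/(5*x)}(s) 7*pi*csc(pi*s)/(5*(s - 1))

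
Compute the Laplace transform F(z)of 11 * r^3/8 33/(4 * z^4)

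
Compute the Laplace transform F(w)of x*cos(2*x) (w^2 - 4)/(w^2+4)^2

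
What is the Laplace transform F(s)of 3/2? 3/(2*s)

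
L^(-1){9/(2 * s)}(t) 9/2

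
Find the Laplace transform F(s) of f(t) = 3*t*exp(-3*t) 3/(s + 3) ^2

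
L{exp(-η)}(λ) 1/(λ + 1)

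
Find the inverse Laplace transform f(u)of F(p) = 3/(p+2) 3*exp(-2*u)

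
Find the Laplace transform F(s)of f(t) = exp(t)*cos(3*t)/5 (s - 1)/(5*((s - 1)^2 + 9))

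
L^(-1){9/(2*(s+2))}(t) 9*exp(-2*t)/2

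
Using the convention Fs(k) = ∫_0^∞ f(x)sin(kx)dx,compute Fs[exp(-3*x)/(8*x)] atan(k/3)/8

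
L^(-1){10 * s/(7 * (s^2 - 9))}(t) 10 * cosh(3 * t)/7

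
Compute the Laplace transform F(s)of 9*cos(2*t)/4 9*s/(4*(s^2 + 4))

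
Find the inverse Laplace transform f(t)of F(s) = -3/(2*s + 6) -3*exp(-3*t)/2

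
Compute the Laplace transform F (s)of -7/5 -7/ (5 * s)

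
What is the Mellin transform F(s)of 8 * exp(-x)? 8 * gamma(s)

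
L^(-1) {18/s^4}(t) 3*t^3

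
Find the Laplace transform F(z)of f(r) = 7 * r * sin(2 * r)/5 28 * z/(5 * (z^2+4)^2)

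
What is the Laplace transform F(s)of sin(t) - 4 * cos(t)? 1/(s^2 + 1) - 4 * s/(s^2 + 1)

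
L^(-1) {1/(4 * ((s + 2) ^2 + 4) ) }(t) exp(-2 * t) * sin(2 * t) /8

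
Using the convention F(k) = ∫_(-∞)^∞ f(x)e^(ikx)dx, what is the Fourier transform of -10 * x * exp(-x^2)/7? -5 * I * sqrt(pi) * k * exp(-k^2/4)/7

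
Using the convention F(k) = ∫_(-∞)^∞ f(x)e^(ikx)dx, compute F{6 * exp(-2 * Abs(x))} 24/(k^2+4)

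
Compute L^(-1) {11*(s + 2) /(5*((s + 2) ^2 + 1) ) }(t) 11*exp(-2*t)*cos(t) /5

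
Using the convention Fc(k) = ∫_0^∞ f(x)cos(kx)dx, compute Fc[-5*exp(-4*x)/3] -20/(3*k^2 + 48)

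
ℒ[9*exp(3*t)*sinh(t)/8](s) 9/(8*((s - 3)^2 - 1))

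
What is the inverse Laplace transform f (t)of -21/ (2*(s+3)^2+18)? -7*exp (-3*t)*sin (3*t)/2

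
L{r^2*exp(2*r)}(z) 2/(z - 2)^3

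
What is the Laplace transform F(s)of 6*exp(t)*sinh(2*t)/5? 12/(5*((s - 1)^2-4))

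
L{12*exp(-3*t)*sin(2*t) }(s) 24/((s+3) ^2+4) 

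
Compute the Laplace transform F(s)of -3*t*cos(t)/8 3*(1 - s^2)/(8*(s^2 + 1)^2)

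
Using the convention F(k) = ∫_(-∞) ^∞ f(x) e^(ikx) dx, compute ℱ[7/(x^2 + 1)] 7 * pi * exp(-Abs(k) ) 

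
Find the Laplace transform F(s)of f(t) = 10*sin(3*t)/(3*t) 10*atan(3/s)/3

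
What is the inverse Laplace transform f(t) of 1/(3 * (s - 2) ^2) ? t * exp(2 * t) /3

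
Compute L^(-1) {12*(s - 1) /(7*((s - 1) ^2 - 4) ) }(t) 12*exp(t)*cosh(2*t) /7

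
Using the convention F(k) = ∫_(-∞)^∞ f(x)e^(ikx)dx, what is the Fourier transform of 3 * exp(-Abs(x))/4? 3/(2 * (k^2 + 1))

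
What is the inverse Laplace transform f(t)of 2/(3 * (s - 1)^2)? 2 * t * exp(t)/3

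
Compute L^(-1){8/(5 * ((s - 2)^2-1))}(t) 8 * exp(2 * t) * sinh(t)/5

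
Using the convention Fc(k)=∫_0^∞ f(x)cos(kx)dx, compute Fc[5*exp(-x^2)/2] 5*sqrt(pi)*exp(-k^2/4)/4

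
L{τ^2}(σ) 2/σ^3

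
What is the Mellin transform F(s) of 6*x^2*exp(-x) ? 6*gamma(s + 2) 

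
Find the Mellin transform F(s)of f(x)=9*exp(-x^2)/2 9*gamma(s/2)/4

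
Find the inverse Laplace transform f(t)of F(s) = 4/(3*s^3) 2*t^2/3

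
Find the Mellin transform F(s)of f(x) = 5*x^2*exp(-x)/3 5*gamma(s + 2)/3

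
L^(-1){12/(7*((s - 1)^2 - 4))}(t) 6*exp(t)*sinh(2*t)/7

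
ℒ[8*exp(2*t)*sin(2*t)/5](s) 16/(5*((s - 2)^2 + 4))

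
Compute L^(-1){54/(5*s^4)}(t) 9*t^3/5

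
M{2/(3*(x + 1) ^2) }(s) -2*pi*(s - 1) /(3*sin(pi*s) ) 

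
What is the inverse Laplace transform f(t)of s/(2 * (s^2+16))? cos(4 * t)/2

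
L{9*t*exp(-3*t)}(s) 9/(s + 3)^2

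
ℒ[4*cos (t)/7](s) 4*s/ (7*(s^2 + 1))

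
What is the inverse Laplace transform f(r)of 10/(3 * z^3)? 5 * r^2/3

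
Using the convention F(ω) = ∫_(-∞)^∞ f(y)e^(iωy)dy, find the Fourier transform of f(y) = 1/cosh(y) pi/cosh(pi*ω/2)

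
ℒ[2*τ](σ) 2/σ^2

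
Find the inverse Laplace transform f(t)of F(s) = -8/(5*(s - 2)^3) -4*t^2*exp(2*t)/5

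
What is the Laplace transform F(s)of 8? 8/s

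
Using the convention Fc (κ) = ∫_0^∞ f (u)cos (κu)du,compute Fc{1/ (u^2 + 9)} pi * exp (-3 * κ)/6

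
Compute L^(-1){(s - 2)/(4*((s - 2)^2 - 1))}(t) exp(2*t)*cosh(t)/4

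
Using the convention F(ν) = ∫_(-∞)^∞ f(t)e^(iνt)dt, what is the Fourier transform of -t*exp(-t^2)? -I*sqrt(pi)*ν*exp(-ν^2/4)/2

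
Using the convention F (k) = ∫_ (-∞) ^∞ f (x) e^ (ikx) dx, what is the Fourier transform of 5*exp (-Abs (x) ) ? 10/ (k^2 + 1) 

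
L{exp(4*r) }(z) 1/(z - 4) 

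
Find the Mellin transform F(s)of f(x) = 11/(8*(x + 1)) 11*pi*csc(pi*s)/8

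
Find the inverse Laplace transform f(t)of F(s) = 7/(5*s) 7/5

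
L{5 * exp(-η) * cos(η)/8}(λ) 5 * (λ + 1)/(8 * ((λ + 1)^2 + 1))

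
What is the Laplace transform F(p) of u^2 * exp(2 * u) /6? 1/(3 * (p - 2) ^3) 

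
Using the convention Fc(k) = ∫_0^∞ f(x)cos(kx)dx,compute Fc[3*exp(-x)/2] 3/(2*(k^2 + 1))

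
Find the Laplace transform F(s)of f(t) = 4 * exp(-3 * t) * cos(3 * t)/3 4 * (s+3)/(3 * ((s+3)^2+9))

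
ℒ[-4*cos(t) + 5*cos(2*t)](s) 5*s/(s^2 + 4)-4*s/(s^2 + 1)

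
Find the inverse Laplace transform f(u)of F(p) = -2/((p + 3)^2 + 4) -exp(-3*u)*sin(2*u)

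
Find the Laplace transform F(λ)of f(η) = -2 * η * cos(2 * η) 2 * (4 - λ^2)/(λ^2 + 4)^2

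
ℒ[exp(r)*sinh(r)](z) 1/(z*(z - 2))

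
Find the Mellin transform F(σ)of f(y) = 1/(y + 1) pi*csc(pi*σ)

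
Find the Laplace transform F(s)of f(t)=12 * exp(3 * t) 12/(s - 3)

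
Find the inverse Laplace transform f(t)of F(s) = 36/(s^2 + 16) 9 * sin(4 * t)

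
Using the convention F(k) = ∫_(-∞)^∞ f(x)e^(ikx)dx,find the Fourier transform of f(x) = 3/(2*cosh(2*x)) 3*pi/(4*cosh(pi*k/4))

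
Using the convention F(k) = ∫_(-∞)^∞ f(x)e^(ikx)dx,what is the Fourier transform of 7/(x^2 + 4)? 7*pi*exp(-2*Abs(k))/2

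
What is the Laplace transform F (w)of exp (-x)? 1/ (w + 1)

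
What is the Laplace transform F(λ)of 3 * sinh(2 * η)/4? 3/(2 * (λ^2 - 4))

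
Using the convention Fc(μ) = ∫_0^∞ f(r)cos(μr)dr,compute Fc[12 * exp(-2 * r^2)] 3 * sqrt(2) * sqrt(pi) * exp(-μ^2/8)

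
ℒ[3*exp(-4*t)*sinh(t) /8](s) 3/(8*((s + 4) ^2 - 1) ) 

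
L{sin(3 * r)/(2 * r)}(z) atan(3/z)/2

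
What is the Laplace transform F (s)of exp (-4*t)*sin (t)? 1/ ( (s + 4)^2 + 1)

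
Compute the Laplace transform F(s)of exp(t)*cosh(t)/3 (s - 1)/(3*s*(s - 2))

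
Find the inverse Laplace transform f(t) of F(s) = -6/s -6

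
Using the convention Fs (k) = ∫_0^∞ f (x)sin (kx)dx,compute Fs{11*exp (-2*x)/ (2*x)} 11*atan (k/2)/2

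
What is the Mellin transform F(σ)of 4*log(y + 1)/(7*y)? -4*pi*csc(pi*σ)/(7*σ - 7)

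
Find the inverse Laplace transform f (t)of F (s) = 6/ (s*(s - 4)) 3*exp (2*t)*sinh (2*t)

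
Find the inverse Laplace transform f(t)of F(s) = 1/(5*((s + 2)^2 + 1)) exp(-2*t)*sin(t)/5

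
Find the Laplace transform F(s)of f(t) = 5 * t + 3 5/s^2 + 3/s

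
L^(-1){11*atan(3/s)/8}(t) 11*sin(3*t)/(8*t)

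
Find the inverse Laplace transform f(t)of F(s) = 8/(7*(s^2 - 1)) 8*sinh(t)/7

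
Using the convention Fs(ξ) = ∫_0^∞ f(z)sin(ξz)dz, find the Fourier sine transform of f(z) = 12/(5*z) 6*pi/5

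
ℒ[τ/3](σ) 1/(3*σ^2)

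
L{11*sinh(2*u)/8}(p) 11/(4*(p^2 - 4))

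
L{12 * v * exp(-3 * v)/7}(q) 12/(7 * (q + 3)^2)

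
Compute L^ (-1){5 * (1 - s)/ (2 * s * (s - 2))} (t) -5 * exp (t) * cosh (t)/2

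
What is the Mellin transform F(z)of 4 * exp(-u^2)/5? 2 * gamma(z/2)/5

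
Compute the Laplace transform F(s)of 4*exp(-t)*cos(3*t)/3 4*(s + 1)/(3*((s + 1)^2 + 9))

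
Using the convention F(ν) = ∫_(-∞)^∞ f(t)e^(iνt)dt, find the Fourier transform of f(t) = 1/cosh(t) pi/cosh(pi*ν/2)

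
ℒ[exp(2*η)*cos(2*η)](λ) (λ - 2)/((λ - 2)^2 + 4)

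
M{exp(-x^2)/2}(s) gamma(s/2)/4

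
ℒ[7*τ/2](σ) 7/(2*σ^2)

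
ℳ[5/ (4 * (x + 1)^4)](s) 5 * gamma (s) * gamma (4 - s)/24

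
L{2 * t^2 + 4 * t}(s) 4/s^2 + 4/s^3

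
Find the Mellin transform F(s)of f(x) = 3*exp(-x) 3*gamma(s)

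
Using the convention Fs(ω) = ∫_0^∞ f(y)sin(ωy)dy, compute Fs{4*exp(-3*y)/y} 4*atan(ω/3)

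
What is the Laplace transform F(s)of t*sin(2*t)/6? 2*s/(3*(s^2 + 4)^2)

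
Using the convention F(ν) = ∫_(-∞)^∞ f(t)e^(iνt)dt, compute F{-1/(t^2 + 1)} -pi*exp(-Abs(ν))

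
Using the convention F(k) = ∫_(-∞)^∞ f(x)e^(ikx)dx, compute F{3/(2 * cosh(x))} 3 * pi/(2 * cosh(pi * k/2))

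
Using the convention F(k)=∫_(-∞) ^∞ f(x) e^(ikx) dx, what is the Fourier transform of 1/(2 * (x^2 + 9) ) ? pi * exp(-3 * Abs(k) ) /6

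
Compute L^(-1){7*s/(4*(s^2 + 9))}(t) 7*cos(3*t)/4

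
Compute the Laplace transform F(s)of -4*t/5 -4/(5*s^2)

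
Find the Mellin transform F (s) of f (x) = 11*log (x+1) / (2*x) -11*pi*csc (pi*s) / (2*s - 2) 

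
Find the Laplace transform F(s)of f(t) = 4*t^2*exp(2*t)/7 8/(7*(s - 2)^3)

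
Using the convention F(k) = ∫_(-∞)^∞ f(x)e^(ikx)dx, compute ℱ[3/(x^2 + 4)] 3 * pi * exp(-2 * Abs(k))/2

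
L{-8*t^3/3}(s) -16/s^4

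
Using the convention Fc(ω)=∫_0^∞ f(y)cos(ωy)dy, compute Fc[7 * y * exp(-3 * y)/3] 7 * (9 - ω^2)/(3 * (ω^2 + 9)^2)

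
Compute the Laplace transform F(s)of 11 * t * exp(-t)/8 11/(8 * (s + 1)^2)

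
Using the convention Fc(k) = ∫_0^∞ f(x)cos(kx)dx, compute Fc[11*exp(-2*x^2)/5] 11*sqrt(2)*sqrt(pi)*exp(-k^2/8)/20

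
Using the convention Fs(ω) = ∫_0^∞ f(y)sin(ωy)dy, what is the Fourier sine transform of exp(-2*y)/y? atan(ω/2)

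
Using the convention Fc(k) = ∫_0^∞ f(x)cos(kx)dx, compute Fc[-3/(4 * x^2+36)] -pi * exp(-3 * k)/8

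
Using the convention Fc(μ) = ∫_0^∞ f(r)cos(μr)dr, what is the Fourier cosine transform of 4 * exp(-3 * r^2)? 2 * sqrt(3) * sqrt(pi) * exp(-μ^2/12)/3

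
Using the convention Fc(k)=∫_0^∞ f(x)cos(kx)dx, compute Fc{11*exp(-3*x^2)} 11*sqrt(3)*sqrt(pi)*exp(-k^2/12)/6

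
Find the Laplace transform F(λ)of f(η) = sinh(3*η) 3/(λ^2 - 9)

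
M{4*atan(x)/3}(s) -2*pi*sec(pi*s/2)/(3*s)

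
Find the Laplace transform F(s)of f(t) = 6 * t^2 12/s^3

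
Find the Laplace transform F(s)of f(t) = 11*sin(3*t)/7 33/(7*(s^2 + 9))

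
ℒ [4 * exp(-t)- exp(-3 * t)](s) 4/(s+1)-1/(s+3)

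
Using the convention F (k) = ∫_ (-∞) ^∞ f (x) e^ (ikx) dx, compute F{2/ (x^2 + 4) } pi * exp (-2 * Abs (k) ) 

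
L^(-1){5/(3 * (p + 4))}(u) 5 * exp(-4 * u)/3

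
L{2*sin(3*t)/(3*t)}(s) 2*atan(3/s)/3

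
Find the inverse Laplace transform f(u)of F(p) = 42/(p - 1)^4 7 * u^3 * exp(u)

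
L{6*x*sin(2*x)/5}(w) 24*w/(5*(w^2 + 4)^2)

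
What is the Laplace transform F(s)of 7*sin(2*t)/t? 7*atan(2/s)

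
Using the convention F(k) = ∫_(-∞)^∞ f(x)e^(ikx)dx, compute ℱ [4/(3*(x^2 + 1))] 4*pi*exp(-Abs(k))/3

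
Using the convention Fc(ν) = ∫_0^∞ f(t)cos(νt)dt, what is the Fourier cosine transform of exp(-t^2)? sqrt(pi)*exp(-ν^2/4)/2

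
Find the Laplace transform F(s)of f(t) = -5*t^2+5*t 5/s^2 - 10/s^3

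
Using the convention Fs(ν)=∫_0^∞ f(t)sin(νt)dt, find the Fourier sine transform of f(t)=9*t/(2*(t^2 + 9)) 9*pi*exp(-3*ν)/4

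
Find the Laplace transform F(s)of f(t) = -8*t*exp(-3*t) -8/(s + 3)^2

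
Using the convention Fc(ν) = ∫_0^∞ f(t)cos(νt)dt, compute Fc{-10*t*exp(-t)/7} 10*(ν^2 - 1)/(7*(ν^2 + 1)^2)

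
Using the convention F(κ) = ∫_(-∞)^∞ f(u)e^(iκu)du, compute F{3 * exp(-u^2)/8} 3 * sqrt(pi) * exp(-κ^2/4)/8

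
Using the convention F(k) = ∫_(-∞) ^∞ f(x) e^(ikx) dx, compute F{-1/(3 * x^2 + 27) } -pi * exp(-3 * Abs(k) ) /9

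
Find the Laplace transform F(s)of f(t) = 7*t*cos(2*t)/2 7*(s^2-4)/(2*(s^2 + 4)^2)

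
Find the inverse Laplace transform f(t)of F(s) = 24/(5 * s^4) 4 * t^3/5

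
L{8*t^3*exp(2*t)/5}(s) 48/(5*(s - 2)^4)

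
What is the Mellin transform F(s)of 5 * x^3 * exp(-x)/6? 5 * gamma(s + 3)/6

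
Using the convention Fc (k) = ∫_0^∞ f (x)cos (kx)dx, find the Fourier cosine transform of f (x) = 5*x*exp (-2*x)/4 5*(4 - k^2)/ (4*(k^2 + 4)^2)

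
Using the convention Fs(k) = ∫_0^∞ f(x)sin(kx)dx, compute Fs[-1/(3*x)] -pi/6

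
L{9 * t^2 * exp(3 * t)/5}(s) 18/(5 * (s - 3)^3)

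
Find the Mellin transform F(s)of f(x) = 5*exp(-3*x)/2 5*gamma(s)/(2*3^s)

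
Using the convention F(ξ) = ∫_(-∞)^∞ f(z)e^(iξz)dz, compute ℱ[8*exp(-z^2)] 8*sqrt(pi)*exp(-ξ^2/4)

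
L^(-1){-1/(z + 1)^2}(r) -r*exp(-r)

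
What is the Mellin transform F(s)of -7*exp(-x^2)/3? -7*gamma(s/2)/6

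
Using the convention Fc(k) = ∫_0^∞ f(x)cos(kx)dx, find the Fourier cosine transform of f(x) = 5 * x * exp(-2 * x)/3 5 * (4 - k^2)/(3 * (k^2+4)^2)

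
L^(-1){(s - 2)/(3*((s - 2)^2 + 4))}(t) exp(2*t)*cos(2*t)/3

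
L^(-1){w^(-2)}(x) x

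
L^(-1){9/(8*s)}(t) 9/8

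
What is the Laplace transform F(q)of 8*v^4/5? 192/(5*q^5)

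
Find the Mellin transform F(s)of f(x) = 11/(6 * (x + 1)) 11 * pi * csc(pi * s)/6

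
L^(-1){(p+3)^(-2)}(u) u * exp(-3 * u)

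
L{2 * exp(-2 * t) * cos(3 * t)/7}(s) 2 * (s + 2)/(7 * ((s + 2)^2 + 9))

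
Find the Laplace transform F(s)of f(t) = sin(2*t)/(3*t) atan(2/s)/3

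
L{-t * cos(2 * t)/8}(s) (4 - s^2)/(8 * (s^2 + 4)^2)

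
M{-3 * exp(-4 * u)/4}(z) -3 * gamma(z)/(4 * 2^(2 * z))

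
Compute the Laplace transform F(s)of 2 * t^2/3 4/(3 * s^3)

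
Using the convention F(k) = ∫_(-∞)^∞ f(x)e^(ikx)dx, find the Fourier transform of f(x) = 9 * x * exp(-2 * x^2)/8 9 * sqrt(2) * I * sqrt(pi) * k * exp(-k^2/8)/64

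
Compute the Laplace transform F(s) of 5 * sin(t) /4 5/(4 * (s^2+1) ) 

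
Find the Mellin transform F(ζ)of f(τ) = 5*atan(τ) -5*pi*sec(pi*ζ/2)/(2*ζ)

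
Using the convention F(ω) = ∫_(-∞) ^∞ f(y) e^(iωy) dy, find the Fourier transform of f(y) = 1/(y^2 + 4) pi * exp(-2 * Abs(ω) ) /2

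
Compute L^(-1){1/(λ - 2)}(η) exp(2*η)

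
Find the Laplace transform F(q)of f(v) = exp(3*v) 1/(q - 3)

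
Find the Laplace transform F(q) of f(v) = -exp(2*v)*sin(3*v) -3/((q - 2) ^2+9) 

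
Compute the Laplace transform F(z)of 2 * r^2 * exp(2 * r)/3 4/(3 * (z - 2)^3)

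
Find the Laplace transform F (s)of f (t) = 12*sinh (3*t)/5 36/ (5*(s^2-9))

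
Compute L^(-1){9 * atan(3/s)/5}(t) 9 * sin(3 * t)/(5 * t)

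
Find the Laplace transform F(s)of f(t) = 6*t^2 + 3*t 12/s^3 + 3/s^2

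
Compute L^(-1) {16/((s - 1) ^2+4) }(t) 8*exp(t)*sin(2*t) 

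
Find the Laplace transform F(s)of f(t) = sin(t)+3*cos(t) 1/(s^2+1)+3*s/(s^2+1)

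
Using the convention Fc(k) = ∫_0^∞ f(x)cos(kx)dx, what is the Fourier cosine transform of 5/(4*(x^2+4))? 5*pi*exp(-2*k)/16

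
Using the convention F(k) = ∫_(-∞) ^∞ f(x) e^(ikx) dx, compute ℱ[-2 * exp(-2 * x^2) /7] -sqrt(2) * sqrt(pi) * exp(-k^2/8) /7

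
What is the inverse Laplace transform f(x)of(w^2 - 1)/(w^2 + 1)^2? x * cos(x)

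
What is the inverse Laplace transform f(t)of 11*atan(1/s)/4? 11*sin(t)/(4*t)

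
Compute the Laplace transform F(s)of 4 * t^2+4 4/s+8/s^3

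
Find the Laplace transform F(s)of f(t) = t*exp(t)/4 1/(4*(s - 1)^2)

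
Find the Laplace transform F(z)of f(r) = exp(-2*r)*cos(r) (z+2)/((z+2)^2+1)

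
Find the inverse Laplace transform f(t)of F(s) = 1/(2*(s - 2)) exp(2*t)/2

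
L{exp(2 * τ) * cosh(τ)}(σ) (σ - 2)/((σ - 2)^2 - 1)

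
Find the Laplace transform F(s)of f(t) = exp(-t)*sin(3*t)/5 3/(5*((s + 1)^2 + 9))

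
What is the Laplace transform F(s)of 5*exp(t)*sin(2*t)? 10/((s - 1)^2+4)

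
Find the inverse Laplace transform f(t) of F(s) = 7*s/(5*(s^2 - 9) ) 7*cosh(3*t) /5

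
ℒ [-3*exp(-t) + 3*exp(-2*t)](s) 3/(s + 2) - 3/(s + 1) 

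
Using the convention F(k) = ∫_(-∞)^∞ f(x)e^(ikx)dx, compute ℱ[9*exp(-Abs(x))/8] 9/(4*(k^2 + 1))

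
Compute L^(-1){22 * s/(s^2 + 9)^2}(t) 11 * t * sin(3 * t)/3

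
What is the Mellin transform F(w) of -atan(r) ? pi * sec(pi * w/2) /(2 * w) 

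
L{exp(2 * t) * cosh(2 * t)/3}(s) (s - 2)/(3 * s * (s - 4))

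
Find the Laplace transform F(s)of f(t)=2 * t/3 2/(3 * s^2)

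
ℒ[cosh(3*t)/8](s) s/(8*(s^2 - 9))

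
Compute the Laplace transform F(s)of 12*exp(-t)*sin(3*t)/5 36/(5*((s + 1)^2 + 9))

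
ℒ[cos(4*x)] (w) w/(w^2 + 16)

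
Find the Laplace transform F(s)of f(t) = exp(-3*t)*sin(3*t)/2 3/(2*((s + 3)^2 + 9))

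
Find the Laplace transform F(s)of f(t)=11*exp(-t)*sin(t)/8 11/(8*((s + 1)^2 + 1))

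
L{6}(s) 6/s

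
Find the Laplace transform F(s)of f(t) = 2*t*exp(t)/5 2/(5*(s - 1)^2)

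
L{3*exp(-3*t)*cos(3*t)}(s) 3*(s + 3)/((s + 3)^2 + 9)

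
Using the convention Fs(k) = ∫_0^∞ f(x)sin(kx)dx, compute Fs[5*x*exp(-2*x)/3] 20*k/(3*(k^2 + 4)^2)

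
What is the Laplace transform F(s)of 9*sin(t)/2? 9/(2*(s^2 + 1))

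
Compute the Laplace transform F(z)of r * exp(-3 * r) (z + 3)^(-2)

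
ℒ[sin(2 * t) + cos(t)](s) s/(s^2 + 1) + 2/(s^2 + 4) 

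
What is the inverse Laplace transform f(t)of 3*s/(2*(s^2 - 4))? 3*cosh(2*t)/2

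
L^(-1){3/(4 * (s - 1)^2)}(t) 3 * t * exp(t)/4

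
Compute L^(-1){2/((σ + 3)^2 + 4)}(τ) exp(-3 * τ) * sin(2 * τ)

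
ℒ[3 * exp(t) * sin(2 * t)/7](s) 6/(7 * ((s - 1)^2 + 4))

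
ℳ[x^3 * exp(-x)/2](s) gamma(s + 3)/2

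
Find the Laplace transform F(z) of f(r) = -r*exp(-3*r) -1/(z + 3) ^2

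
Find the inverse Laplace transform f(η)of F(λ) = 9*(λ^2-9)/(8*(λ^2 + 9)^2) 9*η*cos(3*η)/8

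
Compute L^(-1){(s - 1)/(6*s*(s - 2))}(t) exp(t)*cosh(t)/6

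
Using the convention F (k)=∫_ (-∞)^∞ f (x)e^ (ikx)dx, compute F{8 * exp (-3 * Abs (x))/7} 48/ (7 * (k^2 + 9))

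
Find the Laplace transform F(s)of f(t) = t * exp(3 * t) (s - 3)^(-2)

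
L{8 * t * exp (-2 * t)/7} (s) 8/ (7 * (s+2)^2)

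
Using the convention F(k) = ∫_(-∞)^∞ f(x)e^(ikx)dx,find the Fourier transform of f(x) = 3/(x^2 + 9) pi * exp(-3 * Abs(k))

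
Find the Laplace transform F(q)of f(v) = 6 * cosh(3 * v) 6 * q/(q^2 - 9)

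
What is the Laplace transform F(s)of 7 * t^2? 14/s^3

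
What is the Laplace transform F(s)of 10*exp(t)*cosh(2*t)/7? 10*(s - 1)/(7*((s - 1)^2 - 4))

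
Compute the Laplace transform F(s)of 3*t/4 3/(4*s^2)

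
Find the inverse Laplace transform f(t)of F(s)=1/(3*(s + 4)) exp(-4*t)/3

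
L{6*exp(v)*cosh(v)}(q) 6*(q - 1)/(q*(q - 2))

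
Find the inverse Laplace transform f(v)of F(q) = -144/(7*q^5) -6*v^4/7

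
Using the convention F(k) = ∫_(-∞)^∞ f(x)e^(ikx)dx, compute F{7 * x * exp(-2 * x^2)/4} 7 * sqrt(2) * I * sqrt(pi) * k * exp(-k^2/8)/32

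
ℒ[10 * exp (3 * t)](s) 10/ (s - 3)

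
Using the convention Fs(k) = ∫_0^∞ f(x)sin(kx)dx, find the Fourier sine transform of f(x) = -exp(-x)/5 -k/(5*k^2 + 5)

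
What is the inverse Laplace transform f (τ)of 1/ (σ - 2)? exp (2 * τ)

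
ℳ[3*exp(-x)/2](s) 3*gamma(s)/2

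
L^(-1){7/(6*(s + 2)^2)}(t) 7*t*exp(-2*t)/6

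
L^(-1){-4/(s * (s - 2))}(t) -4 * exp(t) * sinh(t)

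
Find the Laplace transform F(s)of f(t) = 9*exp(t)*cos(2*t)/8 9*(s - 1)/(8*((s - 1)^2+4))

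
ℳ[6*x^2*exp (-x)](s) 6*gamma (s + 2)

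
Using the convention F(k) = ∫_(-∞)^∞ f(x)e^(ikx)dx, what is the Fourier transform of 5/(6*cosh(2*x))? 5*pi/(12*cosh(pi*k/4))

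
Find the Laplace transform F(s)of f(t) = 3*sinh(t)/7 3/(7*(s^2 - 1))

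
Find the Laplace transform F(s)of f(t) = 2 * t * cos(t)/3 2 * (s^2 - 1)/(3 * (s^2 + 1)^2)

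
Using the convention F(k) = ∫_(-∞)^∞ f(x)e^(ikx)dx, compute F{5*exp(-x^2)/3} 5*sqrt(pi)*exp(-k^2/4)/3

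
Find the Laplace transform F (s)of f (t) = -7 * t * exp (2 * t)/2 -7/ (2 * (s - 2)^2)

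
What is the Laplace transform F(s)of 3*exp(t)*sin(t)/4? 3/(4*((s - 1)^2 + 1))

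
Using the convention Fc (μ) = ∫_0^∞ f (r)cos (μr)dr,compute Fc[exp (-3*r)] 3/ (μ^2+9)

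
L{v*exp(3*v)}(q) (q - 3)^(-2)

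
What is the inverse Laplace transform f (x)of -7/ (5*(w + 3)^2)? -7*x*exp (-3*x)/5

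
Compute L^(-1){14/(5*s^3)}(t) 7*t^2/5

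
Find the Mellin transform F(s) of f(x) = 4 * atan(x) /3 -2 * pi * sec(pi * s/2) /(3 * s) 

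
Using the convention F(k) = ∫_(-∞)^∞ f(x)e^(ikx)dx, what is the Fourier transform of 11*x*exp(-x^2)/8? 11*I*sqrt(pi)*k*exp(-k^2/4)/16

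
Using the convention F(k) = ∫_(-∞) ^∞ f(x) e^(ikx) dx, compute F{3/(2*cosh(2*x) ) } 3*pi/(4*cosh(pi*k/4) ) 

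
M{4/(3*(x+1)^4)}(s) 2*gamma(s)*gamma(4 - s)/9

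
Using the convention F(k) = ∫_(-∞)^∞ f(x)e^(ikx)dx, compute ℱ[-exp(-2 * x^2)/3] -sqrt(2) * sqrt(pi) * exp(-k^2/8)/6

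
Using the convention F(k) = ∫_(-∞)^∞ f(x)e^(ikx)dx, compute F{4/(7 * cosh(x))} 4 * pi/(7 * cosh(pi * k/2))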